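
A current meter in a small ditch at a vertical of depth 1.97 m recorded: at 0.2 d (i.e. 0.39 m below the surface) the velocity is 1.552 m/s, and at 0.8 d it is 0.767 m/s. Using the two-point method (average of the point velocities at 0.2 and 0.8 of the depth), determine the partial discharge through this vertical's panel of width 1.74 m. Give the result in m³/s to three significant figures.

v̄ = (1.552 + 0.767) / 2 = 1.160 m/s
q = v̄ × d × w = 1.160 × 1.97 × 1.74 = 3.975 m³/s

3.97 m³/s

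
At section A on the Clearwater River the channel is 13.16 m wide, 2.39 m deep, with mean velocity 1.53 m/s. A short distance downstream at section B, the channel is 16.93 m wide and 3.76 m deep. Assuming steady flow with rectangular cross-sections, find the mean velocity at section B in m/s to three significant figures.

Q = A₁V₁ = (13.16×2.39) × 1.53 = 48.12 m³/s
A₂ = 16.93 × 3.76 = 63.66 m²
V₂ = Q/A₂ = 48.12/63.66 = 0.7560 m/s

0.756 m/s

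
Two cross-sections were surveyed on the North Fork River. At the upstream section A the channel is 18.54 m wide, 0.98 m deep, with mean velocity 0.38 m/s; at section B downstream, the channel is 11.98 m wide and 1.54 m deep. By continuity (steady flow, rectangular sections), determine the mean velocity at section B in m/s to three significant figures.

Q = A₁V₁ = (18.54×0.98) × 0.38 = 6.904 m³/s
A₂ = 11.98 × 1.54 = 18.45 m²
V₂ = Q/A₂ = 6.904/18.45 = 0.3742 m/s

0.374 m/s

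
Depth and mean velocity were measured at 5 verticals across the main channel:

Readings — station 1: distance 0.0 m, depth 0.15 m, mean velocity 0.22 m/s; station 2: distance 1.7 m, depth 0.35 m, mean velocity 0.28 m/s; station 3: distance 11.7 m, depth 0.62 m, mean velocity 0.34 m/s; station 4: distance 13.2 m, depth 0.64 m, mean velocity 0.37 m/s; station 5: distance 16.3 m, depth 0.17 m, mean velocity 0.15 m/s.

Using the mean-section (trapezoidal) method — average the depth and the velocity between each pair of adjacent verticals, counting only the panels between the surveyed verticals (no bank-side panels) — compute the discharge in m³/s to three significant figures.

Panel 1-2: Δb = 1.7 m, d̄ = (0.15+0.35)/2 = 0.25, v̄ = (0.22+0.28)/2 = 0.25 → q = 1.7×0.25×0.25 = 0.1063 m³/s
Panel 2-3: Δb = 10 m, d̄ = (0.35+0.62)/2 = 0.485, v̄ = (0.28+0.34)/2 = 0.31 → q = 10×0.485×0.31 = 1.504 m³/s
Panel 3-4: Δb = 1.5 m, d̄ = (0.62+0.64)/2 = 0.63, v̄ = (0.34+0.37)/2 = 0.355 → q = 1.5×0.63×0.355 = 0.3355 m³/s
Panel 4-5: Δb = 3.1 m, d̄ = (0.64+0.17)/2 = 0.405, v̄ = (0.37+0.15)/2 = 0.26 → q = 3.1×0.405×0.26 = 0.3264 m³/s
Q = Σ q = 2.272 m³/s

2.27 m³/s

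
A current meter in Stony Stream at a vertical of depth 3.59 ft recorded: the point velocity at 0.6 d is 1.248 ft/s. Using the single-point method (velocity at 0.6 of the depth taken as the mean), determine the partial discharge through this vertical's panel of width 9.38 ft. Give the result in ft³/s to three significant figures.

v̄ = v₀.₆ = 1.248 ft/s
q = v̄ × d × w = 1.248 × 3.59 × 9.38 = 42.03 ft³/s

42.0 ft³/s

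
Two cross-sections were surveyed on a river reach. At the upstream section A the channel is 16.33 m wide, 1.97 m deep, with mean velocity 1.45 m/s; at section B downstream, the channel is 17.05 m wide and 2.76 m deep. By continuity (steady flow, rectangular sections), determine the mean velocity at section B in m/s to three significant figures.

0.991 m/s

Q = A₁V₁ = (16.33×1.97) × 1.45 = 46.65 m³/s
A₂ = 17.05 × 2.76 = 47.06 m²
V₂ = Q/A₂ = 46.65/47.06 = 0.9913 m/s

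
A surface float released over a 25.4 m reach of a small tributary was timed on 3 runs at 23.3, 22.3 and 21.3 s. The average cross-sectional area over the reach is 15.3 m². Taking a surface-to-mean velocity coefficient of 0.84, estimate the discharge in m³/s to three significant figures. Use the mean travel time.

t̄ = (23.3 + 22.3 + 21.3) / 3 = 22.3 s
v_surface = L / t̄ = 25.4 / 22.3 = 1.139 m/s
v_mean = 0.84 × 1.139 = 0.9568 m/s
Q = A × v_mean = 15.3 × 0.9568 = 14.64 m³/s

14.6 m³/s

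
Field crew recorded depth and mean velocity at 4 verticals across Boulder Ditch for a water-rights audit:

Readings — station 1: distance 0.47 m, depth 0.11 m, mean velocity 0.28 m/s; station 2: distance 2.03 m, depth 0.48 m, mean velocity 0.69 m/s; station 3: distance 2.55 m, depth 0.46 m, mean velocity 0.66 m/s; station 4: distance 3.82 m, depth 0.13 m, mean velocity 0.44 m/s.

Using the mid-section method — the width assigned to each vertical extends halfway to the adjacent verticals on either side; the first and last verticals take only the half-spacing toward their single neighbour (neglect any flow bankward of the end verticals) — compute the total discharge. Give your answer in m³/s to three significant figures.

w_1 = (2.03 − 0.47)/2 = 0.78 m; q_1 = 0.28 × 0.11 × 0.78 = 0.02402 m³/s
w_2 = (2.55 − 0.47)/2 = 1.04 m; q_2 = 0.69 × 0.48 × 1.04 = 0.3444 m³/s
w_3 = (3.82 − 2.03)/2 = 0.895 m; q_3 = 0.66 × 0.46 × 0.895 = 0.2717 m³/s
w_4 = (3.82 − 2.55)/2 = 0.635 m; q_4 = 0.44 × 0.13 × 0.635 = 0.03632 m³/s
Q = Σ qᵢ = 0.6765 m³/s

0.677 m³/s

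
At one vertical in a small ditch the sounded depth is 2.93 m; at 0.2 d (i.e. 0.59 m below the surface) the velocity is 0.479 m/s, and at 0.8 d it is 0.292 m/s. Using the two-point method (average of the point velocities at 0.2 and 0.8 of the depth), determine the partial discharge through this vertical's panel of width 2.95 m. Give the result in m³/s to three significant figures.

3.33 m³/s

v̄ = (0.479 + 0.292) / 2 = 0.3855 m/s
q = v̄ × d × w = 0.3855 × 2.93 × 2.95 = 3.332 m³/s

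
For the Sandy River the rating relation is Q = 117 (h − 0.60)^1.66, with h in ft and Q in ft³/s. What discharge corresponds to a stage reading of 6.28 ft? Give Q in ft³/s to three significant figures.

Q = 117 × (6.28 − 0.60)^1.66 = 117 × 5.68^1.66 = 2091 ft³/s

2090 ft³/s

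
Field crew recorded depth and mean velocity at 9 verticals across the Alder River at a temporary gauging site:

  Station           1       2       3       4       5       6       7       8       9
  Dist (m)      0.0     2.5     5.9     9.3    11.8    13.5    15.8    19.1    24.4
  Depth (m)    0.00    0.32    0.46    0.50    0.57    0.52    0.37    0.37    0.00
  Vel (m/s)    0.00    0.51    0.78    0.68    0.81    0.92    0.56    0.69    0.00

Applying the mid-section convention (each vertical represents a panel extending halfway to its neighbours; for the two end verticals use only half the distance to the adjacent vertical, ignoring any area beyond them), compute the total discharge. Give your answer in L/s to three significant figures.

6310 L/s

w_2 = (5.9 − 0.0)/2 = 2.95 m; q_2 = 0.51 × 0.32 × 2.95 = 0.4814 m³/s
w_3 = (9.3 − 2.5)/2 = 3.4 m; q_3 = 0.78 × 0.46 × 3.4 = 1.220 m³/s
w_4 = (11.8 − 5.9)/2 = 2.95 m; q_4 = 0.68 × 0.50 × 2.95 = 1.003 m³/s
w_5 = (13.5 − 9.3)/2 = 2.1 m; q_5 = 0.81 × 0.57 × 2.1 = 0.9696 m³/s
w_6 = (15.8 − 11.8)/2 = 2 m; q_6 = 0.92 × 0.52 × 2 = 0.9568 m³/s
w_7 = (19.1 − 13.5)/2 = 2.8 m; q_7 = 0.56 × 0.37 × 2.8 = 0.5802 m³/s
w_8 = (24.4 − 15.8)/2 = 4.3 m; q_8 = 0.69 × 0.37 × 4.3 = 1.098 m³/s
Stations 1, 9 contribute zero (depth or velocity is 0).
Q = Σ qᵢ = 6.309 m³/s
= 6.309 × 1000 = 6309 L/s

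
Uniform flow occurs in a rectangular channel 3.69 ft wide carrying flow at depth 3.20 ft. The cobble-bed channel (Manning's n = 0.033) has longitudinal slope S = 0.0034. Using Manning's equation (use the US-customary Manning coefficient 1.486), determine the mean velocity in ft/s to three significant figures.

A = b·y = 3.69 × 3.20 = 11.81 ft²
P = b + 2y = 3.69 + 2×3.20 = 10.09 ft
R = A/P = 11.81/10.09 = 1.170 ft
Q = (1.486/n)·A·R^(2/3)·S^(1/2) = (1.486/0.033) × 11.81 × 1.170^(2/3) × 0.0034^(1/2) = 34.43 ft³/s
V = Q/A = 34.43/11.81 = 2.916 ft/s

2.92 ft/s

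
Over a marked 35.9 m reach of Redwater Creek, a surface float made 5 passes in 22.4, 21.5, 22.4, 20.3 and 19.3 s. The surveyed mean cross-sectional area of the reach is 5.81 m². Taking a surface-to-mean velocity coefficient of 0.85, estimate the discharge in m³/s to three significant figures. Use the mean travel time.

8.37 m³/s

t̄ = (22.4 + 21.5 + 22.4 + 20.3 + 19.3) / 5 = 21.18 s
v_surface = L / t̄ = 35.9 / 21.18 = 1.695 m/s
v_mean = 0.85 × 1.695 = 1.441 m/s
Q = A × v_mean = 5.81 × 1.441 = 8.371 m³/s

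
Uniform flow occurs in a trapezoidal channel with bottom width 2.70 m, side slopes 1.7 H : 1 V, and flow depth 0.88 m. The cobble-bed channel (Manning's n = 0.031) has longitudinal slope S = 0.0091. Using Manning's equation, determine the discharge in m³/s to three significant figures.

8.07 m³/s

A = (b + z·y)·y = (2.70 + 1.7×0.88)×0.88 = 3.692 m²
P = b + 2y√(1+z²) = 2.70 + 2×0.88×√(1+1.7²) = 6.171 m
R = A/P = 3.692/6.171 = 0.5983 m
Q = (1/n)·A·R^(2/3)·S^(1/2) = (1/0.031) × 3.692 × 0.5983^(2/3) × 0.0091^(1/2) = 8.068 m³/s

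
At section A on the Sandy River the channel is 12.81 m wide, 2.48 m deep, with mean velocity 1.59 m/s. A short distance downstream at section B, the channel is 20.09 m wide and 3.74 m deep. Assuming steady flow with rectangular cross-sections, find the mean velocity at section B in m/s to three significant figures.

Q = A₁V₁ = (12.81×2.48) × 1.59 = 50.51 m³/s
A₂ = 20.09 × 3.74 = 75.14 m²
V₂ = Q/A₂ = 50.51/75.14 = 0.6723 m/s

0.672 m/s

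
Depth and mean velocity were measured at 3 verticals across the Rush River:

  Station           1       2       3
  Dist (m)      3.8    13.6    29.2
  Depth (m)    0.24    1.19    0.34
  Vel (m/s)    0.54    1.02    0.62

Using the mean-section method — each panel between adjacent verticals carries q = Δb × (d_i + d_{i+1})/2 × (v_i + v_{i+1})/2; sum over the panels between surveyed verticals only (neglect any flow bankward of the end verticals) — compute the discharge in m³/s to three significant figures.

15.3 m³/s

Panel 1-2: Δb = 9.8 m, d̄ = (0.24+1.19)/2 = 0.715, v̄ = (0.54+1.02)/2 = 0.78 → q = 9.8×0.715×0.78 = 5.465 m³/s
Panel 2-3: Δb = 15.6 m, d̄ = (1.19+0.34)/2 = 0.765, v̄ = (1.02+0.62)/2 = 0.82 → q = 15.6×0.765×0.82 = 9.786 m³/s
Q = Σ q = 15.25 m³/s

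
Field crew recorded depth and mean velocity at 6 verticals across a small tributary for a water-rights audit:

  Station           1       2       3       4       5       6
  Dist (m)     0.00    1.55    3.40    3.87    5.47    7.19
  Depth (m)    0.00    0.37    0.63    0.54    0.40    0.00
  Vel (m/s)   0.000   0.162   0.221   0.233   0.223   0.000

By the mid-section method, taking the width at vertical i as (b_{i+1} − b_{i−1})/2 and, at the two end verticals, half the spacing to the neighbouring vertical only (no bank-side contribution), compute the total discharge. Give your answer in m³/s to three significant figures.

w_2 = (3.40 − 0.00)/2 = 1.7 m; q_2 = 0.162 × 0.37 × 1.7 = 0.1019 m³/s
w_3 = (3.87 − 1.55)/2 = 1.16 m; q_3 = 0.221 × 0.63 × 1.16 = 0.1615 m³/s
w_4 = (5.47 − 3.40)/2 = 1.035 m; q_4 = 0.233 × 0.54 × 1.035 = 0.1302 m³/s
w_5 = (7.19 − 3.87)/2 = 1.66 m; q_5 = 0.223 × 0.40 × 1.66 = 0.1481 m³/s
Stations 1, 6 contribute zero (depth or velocity is 0).
Q = Σ qᵢ = 0.5417 m³/s

0.542 m³/s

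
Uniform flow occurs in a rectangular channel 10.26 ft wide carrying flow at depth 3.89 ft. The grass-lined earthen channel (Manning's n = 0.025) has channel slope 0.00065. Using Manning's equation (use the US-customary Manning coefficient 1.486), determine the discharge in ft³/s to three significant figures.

103 ft³/s

A = b·y = 10.26 × 3.89 = 39.91 ft²
P = b + 2y = 10.26 + 2×3.89 = 18.04 ft
R = A/P = 39.91/18.04 = 2.212 ft
Q = (1.486/n)·A·R^(2/3)·S^(1/2) = (1.486/0.025) × 39.91 × 2.212^(2/3) × 0.00065^(1/2) = 102.7 ft³/s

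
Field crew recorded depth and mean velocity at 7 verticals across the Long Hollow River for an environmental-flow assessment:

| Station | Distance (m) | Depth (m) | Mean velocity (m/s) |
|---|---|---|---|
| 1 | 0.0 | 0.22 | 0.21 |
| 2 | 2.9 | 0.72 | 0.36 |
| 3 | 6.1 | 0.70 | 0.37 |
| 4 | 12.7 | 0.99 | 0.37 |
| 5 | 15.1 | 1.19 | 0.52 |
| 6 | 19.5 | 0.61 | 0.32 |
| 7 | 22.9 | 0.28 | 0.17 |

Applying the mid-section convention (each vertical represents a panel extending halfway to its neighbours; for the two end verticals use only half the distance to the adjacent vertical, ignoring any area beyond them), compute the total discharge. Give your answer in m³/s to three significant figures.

w_1 = (2.9 − 0.0)/2 = 1.45 m; q_1 = 0.21 × 0.22 × 1.45 = 0.06699 m³/s
w_2 = (6.1 − 0.0)/2 = 3.05 m; q_2 = 0.36 × 0.72 × 3.05 = 0.7906 m³/s
w_3 = (12.7 − 2.9)/2 = 4.9 m; q_3 = 0.37 × 0.70 × 4.9 = 1.269 m³/s
w_4 = (15.1 − 6.1)/2 = 4.5 m; q_4 = 0.37 × 0.99 × 4.5 = 1.648 m³/s
w_5 = (19.5 − 12.7)/2 = 3.4 m; q_5 = 0.52 × 1.19 × 3.4 = 2.104 m³/s
w_6 = (22.9 − 15.1)/2 = 3.9 m; q_6 = 0.32 × 0.61 × 3.9 = 0.7613 m³/s
w_7 = (22.9 − 19.5)/2 = 1.7 m; q_7 = 0.17 × 0.28 × 1.7 = 0.08092 m³/s
Q = Σ qᵢ = 6.721 m³/s

6.72 m³/s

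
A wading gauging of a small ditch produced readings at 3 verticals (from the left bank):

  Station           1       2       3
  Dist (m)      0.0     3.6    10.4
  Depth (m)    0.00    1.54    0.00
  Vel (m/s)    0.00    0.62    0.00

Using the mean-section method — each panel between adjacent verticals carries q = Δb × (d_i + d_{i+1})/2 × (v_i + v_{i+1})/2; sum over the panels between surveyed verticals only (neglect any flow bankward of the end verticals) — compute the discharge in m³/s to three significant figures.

2.48 m³/s

Panel 1-2: Δb = 3.6 m, d̄ = (0.00+1.54)/2 = 0.77, v̄ = (0.00+0.62)/2 = 0.31 → q = 3.6×0.77×0.31 = 0.8593 m³/s
Panel 2-3: Δb = 6.8 m, d̄ = (1.54+0.00)/2 = 0.77, v̄ = (0.62+0.00)/2 = 0.31 → q = 6.8×0.77×0.31 = 1.623 m³/s
Q = Σ q = 2.482 m³/s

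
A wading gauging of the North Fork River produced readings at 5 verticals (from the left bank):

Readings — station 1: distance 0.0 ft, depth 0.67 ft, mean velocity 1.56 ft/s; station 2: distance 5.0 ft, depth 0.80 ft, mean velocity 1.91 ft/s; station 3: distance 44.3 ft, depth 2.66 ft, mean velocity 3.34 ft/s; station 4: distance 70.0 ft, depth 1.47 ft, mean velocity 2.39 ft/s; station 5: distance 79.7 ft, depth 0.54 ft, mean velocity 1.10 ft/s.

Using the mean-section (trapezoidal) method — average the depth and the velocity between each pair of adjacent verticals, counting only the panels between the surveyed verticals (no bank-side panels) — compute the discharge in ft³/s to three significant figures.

Panel 1-2: Δb = 5 ft, d̄ = (0.67+0.80)/2 = 0.735, v̄ = (1.56+1.91)/2 = 1.735 → q = 5×0.735×1.735 = 6.376 ft³/s
Panel 2-3: Δb = 39.3 ft, d̄ = (0.80+2.66)/2 = 1.73, v̄ = (1.91+3.34)/2 = 2.625 → q = 39.3×1.73×2.625 = 178.5 ft³/s
Panel 3-4: Δb = 25.7 ft, d̄ = (2.66+1.47)/2 = 2.065, v̄ = (3.34+2.39)/2 = 2.865 → q = 25.7×2.065×2.865 = 152.0 ft³/s
Panel 4-5: Δb = 9.7 ft, d̄ = (1.47+0.54)/2 = 1.005, v̄ = (2.39+1.10)/2 = 1.745 → q = 9.7×1.005×1.745 = 17.01 ft³/s
Q = Σ q = 353.9 ft³/s

354 ft³/s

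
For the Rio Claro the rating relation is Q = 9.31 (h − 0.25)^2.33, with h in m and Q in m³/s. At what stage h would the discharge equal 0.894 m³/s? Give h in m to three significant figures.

h − h₀ = (Q/C)^(1/b) = (0.894/9.31)^(1/2.33) = 0.3658 m
h = 0.25 + 0.3658 = 0.6158 m

0.616 m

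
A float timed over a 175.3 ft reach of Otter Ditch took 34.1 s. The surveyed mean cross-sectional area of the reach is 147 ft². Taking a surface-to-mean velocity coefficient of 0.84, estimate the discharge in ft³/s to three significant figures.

v_surface = L / t̄ = 175.3 / 34.1 = 5.141 ft/s
v_mean = 0.84 × 5.141 = 4.318 ft/s
Q = A × v_mean = 147 × 4.318 = 634.8 ft³/s

635 ft³/s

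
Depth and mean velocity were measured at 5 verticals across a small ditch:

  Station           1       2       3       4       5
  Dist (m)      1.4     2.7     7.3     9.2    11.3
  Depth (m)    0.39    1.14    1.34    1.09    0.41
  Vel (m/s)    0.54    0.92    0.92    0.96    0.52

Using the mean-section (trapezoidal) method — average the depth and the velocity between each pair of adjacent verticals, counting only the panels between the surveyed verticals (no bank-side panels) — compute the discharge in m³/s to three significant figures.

9.31 m³/s

Panel 1-2: Δb = 1.3 m, d̄ = (0.39+1.14)/2 = 0.765, v̄ = (0.54+0.92)/2 = 0.73 → q = 1.3×0.765×0.73 = 0.7260 m³/s
Panel 2-3: Δb = 4.6 m, d̄ = (1.14+1.34)/2 = 1.24, v̄ = (0.92+0.92)/2 = 0.92 → q = 4.6×1.24×0.92 = 5.248 m³/s
Panel 3-4: Δb = 1.9 m, d̄ = (1.34+1.09)/2 = 1.215, v̄ = (0.92+0.96)/2 = 0.94 → q = 1.9×1.215×0.94 = 2.170 m³/s
Panel 4-5: Δb = 2.1 m, d̄ = (1.09+0.41)/2 = 0.75, v̄ = (0.96+0.52)/2 = 0.74 → q = 2.1×0.75×0.74 = 1.166 m³/s
Q = Σ q = 9.309 m³/s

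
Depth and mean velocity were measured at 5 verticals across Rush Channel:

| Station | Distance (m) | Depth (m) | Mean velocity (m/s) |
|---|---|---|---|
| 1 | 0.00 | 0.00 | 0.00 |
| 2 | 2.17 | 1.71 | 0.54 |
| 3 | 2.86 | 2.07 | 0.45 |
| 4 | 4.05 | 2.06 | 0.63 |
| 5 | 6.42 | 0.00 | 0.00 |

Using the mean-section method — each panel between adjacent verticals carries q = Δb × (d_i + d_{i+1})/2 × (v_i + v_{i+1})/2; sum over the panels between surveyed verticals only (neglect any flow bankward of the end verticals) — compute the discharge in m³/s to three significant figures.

Panel 1-2: Δb = 2.17 m, d̄ = (0.00+1.71)/2 = 0.855, v̄ = (0.00+0.54)/2 = 0.27 → q = 2.17×0.855×0.27 = 0.5009 m³/s
Panel 2-3: Δb = 0.69 m, d̄ = (1.71+2.07)/2 = 1.89, v̄ = (0.54+0.45)/2 = 0.495 → q = 0.69×1.89×0.495 = 0.6455 m³/s
Panel 3-4: Δb = 1.19 m, d̄ = (2.07+2.06)/2 = 2.065, v̄ = (0.45+0.63)/2 = 0.54 → q = 1.19×2.065×0.54 = 1.327 m³/s
Panel 4-5: Δb = 2.37 m, d̄ = (2.06+0.00)/2 = 1.03, v̄ = (0.63+0.00)/2 = 0.315 → q = 2.37×1.03×0.315 = 0.7689 m³/s
Q = Σ q = 3.242 m³/s

3.24 m³/s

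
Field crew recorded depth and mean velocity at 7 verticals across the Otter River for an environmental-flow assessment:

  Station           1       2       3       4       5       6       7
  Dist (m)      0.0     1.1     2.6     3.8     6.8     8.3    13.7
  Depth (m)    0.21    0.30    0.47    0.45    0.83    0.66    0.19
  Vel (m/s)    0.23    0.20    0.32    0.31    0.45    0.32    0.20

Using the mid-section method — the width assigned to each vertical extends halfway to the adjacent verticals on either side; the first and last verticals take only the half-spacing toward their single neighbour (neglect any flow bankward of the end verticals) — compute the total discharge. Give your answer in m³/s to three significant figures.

w_1 = (1.1 − 0.0)/2 = 0.55 m; q_1 = 0.23 × 0.21 × 0.55 = 0.02657 m³/s
w_2 = (2.6 − 0.0)/2 = 1.3 m; q_2 = 0.20 × 0.30 × 1.3 = 0.07800 m³/s
w_3 = (3.8 − 1.1)/2 = 1.35 m; q_3 = 0.32 × 0.47 × 1.35 = 0.2030 m³/s
w_4 = (6.8 − 2.6)/2 = 2.1 m; q_4 = 0.31 × 0.45 × 2.1 = 0.2930 m³/s
w_5 = (8.3 − 3.8)/2 = 2.25 m; q_5 = 0.45 × 0.83 × 2.25 = 0.8404 m³/s
w_6 = (13.7 − 6.8)/2 = 3.45 m; q_6 = 0.32 × 0.66 × 3.45 = 0.7286 m³/s
w_7 = (13.7 − 8.3)/2 = 2.7 m; q_7 = 0.20 × 0.19 × 2.7 = 0.1026 m³/s
Q = Σ qᵢ = 2.272 m³/s

2.27 m³/s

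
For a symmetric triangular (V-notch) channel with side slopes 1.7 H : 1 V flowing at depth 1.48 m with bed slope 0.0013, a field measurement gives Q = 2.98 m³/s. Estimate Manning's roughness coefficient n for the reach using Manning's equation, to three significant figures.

A = z·y² = 1.7×1.48² = 3.724 m²
P = 2y√(1+z²) = 2×1.48×√(1+1.7²) = 5.838 m
R = A/P = 3.724/5.838 = 0.6378 m
n = (1/Q)·A·R^(2/3)·S^(1/2) = (1/2.98) × 3.724 × 0.7410 × 0.03606 = 0.03338

0.0334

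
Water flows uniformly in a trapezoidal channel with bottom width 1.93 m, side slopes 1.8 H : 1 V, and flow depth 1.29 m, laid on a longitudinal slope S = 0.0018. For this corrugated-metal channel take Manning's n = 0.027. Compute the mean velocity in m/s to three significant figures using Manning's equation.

1.31 m/s

A = (b + z·y)·y = (1.93 + 1.8×1.29)×1.29 = 5.485 m²
P = b + 2y√(1+z²) = 1.93 + 2×1.29×√(1+1.8²) = 7.243 m
R = A/P = 5.485/7.243 = 0.7573 m
Q = (1/n)·A·R^(2/3)·S^(1/2) = (1/0.027) × 5.485 × 0.7573^(2/3) × 0.0018^(1/2) = 7.161 m³/s
V = Q/A = 7.161/5.485 = 1.306 m/s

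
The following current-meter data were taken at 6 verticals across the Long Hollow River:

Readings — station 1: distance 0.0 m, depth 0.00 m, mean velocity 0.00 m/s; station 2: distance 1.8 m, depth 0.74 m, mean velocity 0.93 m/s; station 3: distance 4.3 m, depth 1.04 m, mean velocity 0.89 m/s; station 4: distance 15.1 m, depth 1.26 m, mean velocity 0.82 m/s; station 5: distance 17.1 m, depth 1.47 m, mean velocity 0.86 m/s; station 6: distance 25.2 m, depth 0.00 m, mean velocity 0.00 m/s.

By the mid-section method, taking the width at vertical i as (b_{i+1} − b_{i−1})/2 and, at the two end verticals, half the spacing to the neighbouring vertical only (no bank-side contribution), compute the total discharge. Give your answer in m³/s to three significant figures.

w_2 = (4.3 − 0.0)/2 = 2.15 m; q_2 = 0.93 × 0.74 × 2.15 = 1.480 m³/s
w_3 = (15.1 − 1.8)/2 = 6.65 m; q_3 = 0.89 × 1.04 × 6.65 = 6.155 m³/s
w_4 = (17.1 − 4.3)/2 = 6.4 m; q_4 = 0.82 × 1.26 × 6.4 = 6.612 m³/s
w_5 = (25.2 − 15.1)/2 = 5.05 m; q_5 = 0.86 × 1.47 × 5.05 = 6.384 m³/s
Stations 1, 6 contribute zero (depth or velocity is 0).
Q = Σ qᵢ = 20.63 m³/s

20.6 m³/s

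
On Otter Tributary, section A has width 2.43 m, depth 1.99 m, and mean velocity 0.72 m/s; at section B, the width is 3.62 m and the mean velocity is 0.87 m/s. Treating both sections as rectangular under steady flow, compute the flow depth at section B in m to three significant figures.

1.11 m

Q = A₁V₁ = (2.43×1.99) × 0.72 = 3.482 m³/s
d₂ = Q/(b₂ V₂) = 3.482/(3.62×0.87) = 1.106 m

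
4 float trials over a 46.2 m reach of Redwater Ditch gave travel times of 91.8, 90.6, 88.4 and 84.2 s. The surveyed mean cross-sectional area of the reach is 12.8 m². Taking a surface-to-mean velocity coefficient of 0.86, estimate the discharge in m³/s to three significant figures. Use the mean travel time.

5.73 m³/s

t̄ = (91.8 + 90.6 + 88.4 + 84.2) / 4 = 88.75 s
v_surface = L / t̄ = 46.2 / 88.75 = 0.5206 m/s
v_mean = 0.86 × 0.5206 = 0.4477 m/s
Q = A × v_mean = 12.8 × 0.4477 = 5.730 m³/s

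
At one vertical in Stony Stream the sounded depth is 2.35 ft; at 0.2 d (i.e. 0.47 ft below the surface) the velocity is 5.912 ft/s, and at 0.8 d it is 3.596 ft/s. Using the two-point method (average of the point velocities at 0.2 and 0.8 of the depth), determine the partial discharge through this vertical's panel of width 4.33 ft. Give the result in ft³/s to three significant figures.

v̄ = (5.912 + 3.596) / 2 = 4.754 ft/s
q = v̄ × d × w = 4.754 × 2.35 × 4.33 = 48.37 ft³/s

48.4 ft³/s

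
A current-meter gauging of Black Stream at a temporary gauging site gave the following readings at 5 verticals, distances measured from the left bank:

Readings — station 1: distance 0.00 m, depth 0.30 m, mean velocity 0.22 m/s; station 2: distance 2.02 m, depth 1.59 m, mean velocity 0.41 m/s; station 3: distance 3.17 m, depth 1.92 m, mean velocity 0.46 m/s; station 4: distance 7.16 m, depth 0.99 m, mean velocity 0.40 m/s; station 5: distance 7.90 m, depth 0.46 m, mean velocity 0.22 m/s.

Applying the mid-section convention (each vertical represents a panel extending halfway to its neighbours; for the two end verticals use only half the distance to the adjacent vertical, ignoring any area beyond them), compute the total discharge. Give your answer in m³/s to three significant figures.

w_1 = (2.02 − 0.00)/2 = 1.01 m; q_1 = 0.22 × 0.30 × 1.01 = 0.06666 m³/s
w_2 = (3.17 − 0.00)/2 = 1.585 m; q_2 = 0.41 × 1.59 × 1.585 = 1.033 m³/s
w_3 = (7.16 − 2.02)/2 = 2.57 m; q_3 = 0.46 × 1.92 × 2.57 = 2.270 m³/s
w_4 = (7.90 − 3.17)/2 = 2.365 m; q_4 = 0.40 × 0.99 × 2.365 = 0.9365 m³/s
w_5 = (7.90 − 7.16)/2 = 0.37 m; q_5 = 0.22 × 0.46 × 0.37 = 0.03744 m³/s
Q = Σ qᵢ = 4.344 m³/s

4.34 m³/s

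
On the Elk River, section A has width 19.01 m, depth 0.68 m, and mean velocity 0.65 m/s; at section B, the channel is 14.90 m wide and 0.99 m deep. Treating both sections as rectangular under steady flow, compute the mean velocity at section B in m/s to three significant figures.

Q = A₁V₁ = (19.01×0.68) × 0.65 = 8.402 m³/s
A₂ = 14.90 × 0.99 = 14.75 m²
V₂ = Q/A₂ = 8.402/14.75 = 0.5696 m/s

0.570 m/s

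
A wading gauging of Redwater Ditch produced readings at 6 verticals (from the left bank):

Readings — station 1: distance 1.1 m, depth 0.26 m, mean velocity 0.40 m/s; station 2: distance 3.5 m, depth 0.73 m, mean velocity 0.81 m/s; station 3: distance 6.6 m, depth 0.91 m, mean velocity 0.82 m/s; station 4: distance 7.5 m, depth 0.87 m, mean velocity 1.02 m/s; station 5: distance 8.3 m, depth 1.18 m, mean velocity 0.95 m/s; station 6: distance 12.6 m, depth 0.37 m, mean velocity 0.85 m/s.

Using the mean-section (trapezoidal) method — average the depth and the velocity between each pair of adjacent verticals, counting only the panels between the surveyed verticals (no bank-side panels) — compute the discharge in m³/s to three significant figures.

Panel 1-2: Δb = 2.4 m, d̄ = (0.26+0.73)/2 = 0.495, v̄ = (0.40+0.81)/2 = 0.605 → q = 2.4×0.495×0.605 = 0.7187 m³/s
Panel 2-3: Δb = 3.1 m, d̄ = (0.73+0.91)/2 = 0.82, v̄ = (0.81+0.82)/2 = 0.815 → q = 3.1×0.82×0.815 = 2.072 m³/s
Panel 3-4: Δb = 0.9 m, d̄ = (0.91+0.87)/2 = 0.89, v̄ = (0.82+1.02)/2 = 0.92 → q = 0.9×0.89×0.92 = 0.7369 m³/s
Panel 4-5: Δb = 0.8 m, d̄ = (0.87+1.18)/2 = 1.025, v̄ = (1.02+0.95)/2 = 0.985 → q = 0.8×1.025×0.985 = 0.8077 m³/s
Panel 5-6: Δb = 4.3 m, d̄ = (1.18+0.37)/2 = 0.775, v̄ = (0.95+0.85)/2 = 0.9 → q = 4.3×0.775×0.9 = 2.999 m³/s
Q = Σ q = 7.334 m³/s

7.33 m³/s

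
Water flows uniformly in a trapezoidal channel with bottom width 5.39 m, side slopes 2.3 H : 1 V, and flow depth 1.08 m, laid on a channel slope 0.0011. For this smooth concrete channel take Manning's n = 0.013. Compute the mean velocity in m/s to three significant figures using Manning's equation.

2.17 m/s

A = (b + z·y)·y = (5.39 + 2.3×1.08)×1.08 = 8.504 m²
P = b + 2y√(1+z²) = 5.39 + 2×1.08×√(1+2.3²) = 10.81 m
R = A/P = 8.504/10.81 = 0.7869 m
Q = (1/n)·A·R^(2/3)·S^(1/2) = (1/0.013) × 8.504 × 0.7869^(2/3) × 0.0011^(1/2) = 18.49 m³/s
V = Q/A = 18.49/8.504 = 2.174 m/s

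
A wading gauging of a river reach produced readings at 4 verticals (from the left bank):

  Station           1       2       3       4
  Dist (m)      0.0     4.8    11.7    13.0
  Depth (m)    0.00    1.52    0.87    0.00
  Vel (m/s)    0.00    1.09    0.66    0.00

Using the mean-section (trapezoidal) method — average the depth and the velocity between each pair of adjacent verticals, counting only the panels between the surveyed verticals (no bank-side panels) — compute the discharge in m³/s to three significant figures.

9.39 m³/s

Panel 1-2: Δb = 4.8 m, d̄ = (0.00+1.52)/2 = 0.76, v̄ = (0.00+1.09)/2 = 0.545 → q = 4.8×0.76×0.545 = 1.988 m³/s
Panel 2-3: Δb = 6.9 m, d̄ = (1.52+0.87)/2 = 1.195, v̄ = (1.09+0.66)/2 = 0.875 → q = 6.9×1.195×0.875 = 7.215 m³/s
Panel 3-4: Δb = 1.3 m, d̄ = (0.87+0.00)/2 = 0.435, v̄ = (0.66+0.00)/2 = 0.33 → q = 1.3×0.435×0.33 = 0.1866 m³/s
Q = Σ q = 9.390 m³/s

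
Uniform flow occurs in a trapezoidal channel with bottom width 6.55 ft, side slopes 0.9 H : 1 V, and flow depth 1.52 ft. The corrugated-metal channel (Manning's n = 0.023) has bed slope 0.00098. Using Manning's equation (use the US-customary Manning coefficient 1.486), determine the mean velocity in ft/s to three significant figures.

A = (b + z·y)·y = (6.55 + 0.9×1.52)×1.52 = 12.04 ft²
P = b + 2y√(1+z²) = 6.55 + 2×1.52×√(1+0.9²) = 10.64 ft
R = A/P = 12.04/10.64 = 1.131 ft
Q = (1.486/n)·A·R^(2/3)·S^(1/2) = (1.486/0.023) × 12.04 × 1.131^(2/3) × 0.00098^(1/2) = 26.43 ft³/s
V = Q/A = 26.43/12.04 = 2.196 ft/s

2.20 ft/s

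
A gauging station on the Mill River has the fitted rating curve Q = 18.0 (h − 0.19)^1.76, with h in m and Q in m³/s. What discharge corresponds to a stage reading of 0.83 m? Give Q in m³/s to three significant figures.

Q = 18.0 × (0.83 − 0.19)^1.76 = 18.0 × 0.64^1.76 = 8.206 m³/s

8.21 m³/s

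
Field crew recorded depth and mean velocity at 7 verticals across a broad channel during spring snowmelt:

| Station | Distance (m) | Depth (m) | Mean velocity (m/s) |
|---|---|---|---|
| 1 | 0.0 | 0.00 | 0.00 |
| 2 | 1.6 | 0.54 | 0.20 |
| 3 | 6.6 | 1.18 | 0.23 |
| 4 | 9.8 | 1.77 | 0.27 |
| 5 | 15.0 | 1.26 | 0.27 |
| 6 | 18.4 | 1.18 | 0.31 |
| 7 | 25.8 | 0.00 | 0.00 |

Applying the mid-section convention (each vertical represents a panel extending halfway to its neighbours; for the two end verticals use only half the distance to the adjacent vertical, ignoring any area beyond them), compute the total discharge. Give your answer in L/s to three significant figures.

6910 L/s

w_2 = (6.6 − 0.0)/2 = 3.3 m; q_2 = 0.20 × 0.54 × 3.3 = 0.3564 m³/s
w_3 = (9.8 − 1.6)/2 = 4.1 m; q_3 = 0.23 × 1.18 × 4.1 = 1.113 m³/s
w_4 = (15.0 − 6.6)/2 = 4.2 m; q_4 = 0.27 × 1.77 × 4.2 = 2.007 m³/s
w_5 = (18.4 − 9.8)/2 = 4.3 m; q_5 = 0.27 × 1.26 × 4.3 = 1.463 m³/s
w_6 = (25.8 − 15.0)/2 = 5.4 m; q_6 = 0.31 × 1.18 × 5.4 = 1.975 m³/s
Stations 1, 7 contribute zero (depth or velocity is 0).
Q = Σ qᵢ = 6.915 m³/s
= 6.915 × 1000 = 6915 L/s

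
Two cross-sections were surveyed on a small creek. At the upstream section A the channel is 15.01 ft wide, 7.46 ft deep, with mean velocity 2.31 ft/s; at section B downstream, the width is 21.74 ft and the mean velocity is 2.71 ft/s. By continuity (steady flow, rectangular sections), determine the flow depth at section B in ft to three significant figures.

4.39 ft

Q = A₁V₁ = (15.01×7.46) × 2.31 = 258.7 ft³/s
d₂ = Q/(b₂ V₂) = 258.7/(21.74×2.71) = 4.390 ft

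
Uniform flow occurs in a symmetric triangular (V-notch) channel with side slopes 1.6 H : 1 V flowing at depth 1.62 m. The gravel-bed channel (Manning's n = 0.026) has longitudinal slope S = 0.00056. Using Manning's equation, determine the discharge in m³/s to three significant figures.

A = z·y² = 1.6×1.62² = 4.199 m²
P = 2y√(1+z²) = 2×1.62×√(1+1.6²) = 6.113 m
R = A/P = 4.199/6.113 = 0.6869 m
Q = (1/n)·A·R^(2/3)·S^(1/2) = (1/0.026) × 4.199 × 0.6869^(2/3) × 0.00056^(1/2) = 2.975 m³/s

2.98 m³/s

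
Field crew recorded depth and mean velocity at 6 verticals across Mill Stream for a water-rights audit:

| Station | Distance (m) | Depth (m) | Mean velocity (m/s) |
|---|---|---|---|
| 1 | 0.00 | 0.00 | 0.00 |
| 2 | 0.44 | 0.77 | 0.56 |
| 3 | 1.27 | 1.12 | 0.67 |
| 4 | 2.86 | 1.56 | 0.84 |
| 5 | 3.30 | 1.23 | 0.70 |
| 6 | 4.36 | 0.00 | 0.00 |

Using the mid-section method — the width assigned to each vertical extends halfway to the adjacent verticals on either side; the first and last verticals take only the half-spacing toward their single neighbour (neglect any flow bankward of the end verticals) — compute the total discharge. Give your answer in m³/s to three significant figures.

3.16 m³/s

w_2 = (1.27 − 0.00)/2 = 0.635 m; q_2 = 0.56 × 0.77 × 0.635 = 0.2738 m³/s
w_3 = (2.86 − 0.44)/2 = 1.21 m; q_3 = 0.67 × 1.12 × 1.21 = 0.9080 m³/s
w_4 = (3.30 − 1.27)/2 = 1.015 m; q_4 = 0.84 × 1.56 × 1.015 = 1.330 m³/s
w_5 = (4.36 − 2.86)/2 = 0.75 m; q_5 = 0.70 × 1.23 × 0.75 = 0.6458 m³/s
Stations 1, 6 contribute zero (depth or velocity is 0).
Q = Σ qᵢ = 3.158 m³/s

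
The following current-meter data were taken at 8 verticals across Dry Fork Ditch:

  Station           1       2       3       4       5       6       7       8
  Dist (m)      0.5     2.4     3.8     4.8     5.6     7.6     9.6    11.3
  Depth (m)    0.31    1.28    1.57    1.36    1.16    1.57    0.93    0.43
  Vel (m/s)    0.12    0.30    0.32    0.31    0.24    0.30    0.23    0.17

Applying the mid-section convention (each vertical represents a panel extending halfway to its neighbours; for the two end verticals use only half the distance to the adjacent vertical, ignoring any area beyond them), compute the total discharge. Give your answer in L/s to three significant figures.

w_1 = (2.4 − 0.5)/2 = 0.95 m; q_1 = 0.12 × 0.31 × 0.95 = 0.03534 m³/s
w_2 = (3.8 − 0.5)/2 = 1.65 m; q_2 = 0.30 × 1.28 × 1.65 = 0.6336 m³/s
w_3 = (4.8 − 2.4)/2 = 1.2 m; q_3 = 0.32 × 1.57 × 1.2 = 0.6029 m³/s
w_4 = (5.6 − 3.8)/2 = 0.9 m; q_4 = 0.31 × 1.36 × 0.9 = 0.3794 m³/s
w_5 = (7.6 − 4.8)/2 = 1.4 m; q_5 = 0.24 × 1.16 × 1.4 = 0.3898 m³/s
w_6 = (9.6 − 5.6)/2 = 2 m; q_6 = 0.30 × 1.57 × 2 = 0.9420 m³/s
w_7 = (11.3 − 7.6)/2 = 1.85 m; q_7 = 0.23 × 0.93 × 1.85 = 0.3957 m³/s
w_8 = (11.3 − 9.6)/2 = 0.85 m; q_8 = 0.17 × 0.43 × 0.85 = 0.06214 m³/s
Q = Σ qᵢ = 3.441 m³/s
= 3.441 × 1000 = 3441 L/s

3440 L/s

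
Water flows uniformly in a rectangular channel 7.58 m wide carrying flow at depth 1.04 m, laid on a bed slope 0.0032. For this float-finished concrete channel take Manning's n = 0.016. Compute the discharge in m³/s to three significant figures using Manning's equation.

24.3 m³/s

A = b·y = 7.58 × 1.04 = 7.883 m²
P = b + 2y = 7.58 + 2×1.04 = 9.660 m
R = A/P = 7.883/9.660 = 0.8161 m
Q = (1/n)·A·R^(2/3)·S^(1/2) = (1/0.016) × 7.883 × 0.8161^(2/3) × 0.0032^(1/2) = 24.34 m³/s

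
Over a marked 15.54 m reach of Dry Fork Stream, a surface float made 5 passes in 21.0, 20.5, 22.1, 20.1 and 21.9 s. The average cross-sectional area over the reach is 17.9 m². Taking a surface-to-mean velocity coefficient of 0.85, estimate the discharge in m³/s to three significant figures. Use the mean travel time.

11.2 m³/s

t̄ = (21.0 + 20.5 + 22.1 + 20.1 + 21.9) / 5 = 21.12 s
v_surface = L / t̄ = 15.54 / 21.12 = 0.7358 m/s
v_mean = 0.85 × 0.7358 = 0.6254 m/s
Q = A × v_mean = 17.9 × 0.6254 = 11.20 m³/s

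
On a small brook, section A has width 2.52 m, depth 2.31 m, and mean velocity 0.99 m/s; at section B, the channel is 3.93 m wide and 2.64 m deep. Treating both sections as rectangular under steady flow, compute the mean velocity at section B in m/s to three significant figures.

Q = A₁V₁ = (2.52×2.31) × 0.99 = 5.763 m³/s
A₂ = 3.93 × 2.64 = 10.38 m²
V₂ = Q/A₂ = 5.763/10.38 = 0.5555 m/s

0.555 m/s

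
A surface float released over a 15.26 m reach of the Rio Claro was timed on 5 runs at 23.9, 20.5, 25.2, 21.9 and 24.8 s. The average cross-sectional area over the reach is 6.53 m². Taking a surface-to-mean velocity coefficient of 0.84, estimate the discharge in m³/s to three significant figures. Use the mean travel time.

t̄ = (23.9 + 20.5 + 25.2 + 21.9 + 24.8) / 5 = 23.26 s
v_surface = L / t̄ = 15.26 / 23.26 = 0.6561 m/s
v_mean = 0.84 × 0.6561 = 0.5511 m/s
Q = A × v_mean = 6.53 × 0.5511 = 3.599 m³/s

3.60 m³/s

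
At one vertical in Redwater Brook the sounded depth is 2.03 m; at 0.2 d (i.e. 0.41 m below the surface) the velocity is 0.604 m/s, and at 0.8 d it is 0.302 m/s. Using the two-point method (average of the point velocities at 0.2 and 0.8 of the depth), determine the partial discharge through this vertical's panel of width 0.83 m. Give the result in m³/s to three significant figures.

v̄ = (0.604 + 0.302) / 2 = 0.4530 m/s
q = v̄ × d × w = 0.4530 × 2.03 × 0.83 = 0.7633 m³/s

0.763 m³/s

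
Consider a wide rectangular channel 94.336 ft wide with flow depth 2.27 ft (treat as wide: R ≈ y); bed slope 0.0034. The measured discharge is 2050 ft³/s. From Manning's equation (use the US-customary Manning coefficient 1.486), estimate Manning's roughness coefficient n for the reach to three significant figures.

0.0156

A = b·y = 94.336 × 2.27 = 214.1 ft²
Wide channel: R ≈ y = 2.27 ft
n = (1.486/Q)·A·R^(2/3)·S^(1/2) = (1.486/2050) × 214.1 × 1.727 × 0.05831 = 0.01563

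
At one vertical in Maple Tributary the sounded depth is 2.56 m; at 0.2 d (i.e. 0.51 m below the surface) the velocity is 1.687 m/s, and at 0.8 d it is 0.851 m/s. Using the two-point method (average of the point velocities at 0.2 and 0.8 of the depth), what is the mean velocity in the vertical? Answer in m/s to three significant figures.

1.27 m/s

v̄ = (1.687 + 0.851) / 2 = 1.269 m/s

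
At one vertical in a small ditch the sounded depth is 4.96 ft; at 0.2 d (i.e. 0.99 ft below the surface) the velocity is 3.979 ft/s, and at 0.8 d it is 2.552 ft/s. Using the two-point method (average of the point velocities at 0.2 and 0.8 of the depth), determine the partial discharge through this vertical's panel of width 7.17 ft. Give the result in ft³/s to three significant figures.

116 ft³/s

v̄ = (3.979 + 2.552) / 2 = 3.266 ft/s
q = v̄ × d × w = 3.266 × 4.96 × 7.17 = 116.1 ft³/s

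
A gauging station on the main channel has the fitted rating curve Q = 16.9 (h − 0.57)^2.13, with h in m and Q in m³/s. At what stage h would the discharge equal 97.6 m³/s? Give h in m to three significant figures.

2.85 m

h − h₀ = (Q/C)^(1/b) = (97.6/16.9)^(1/2.13) = 2.278 m
h = 0.57 + 2.278 = 2.848 m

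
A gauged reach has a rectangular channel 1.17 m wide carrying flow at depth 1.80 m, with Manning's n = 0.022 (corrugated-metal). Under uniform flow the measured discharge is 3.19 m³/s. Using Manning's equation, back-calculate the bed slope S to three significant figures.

A = b·y = 1.17 × 1.80 = 2.106 m²
P = b + 2y = 1.17 + 2×1.80 = 4.770 m
R = A/P = 2.106/4.770 = 0.4415 m
S = (Q·n / (1·A·R^(2/3)))² = (3.19×0.022 / (1×2.106×0.5798))² = 0.003303

0.00330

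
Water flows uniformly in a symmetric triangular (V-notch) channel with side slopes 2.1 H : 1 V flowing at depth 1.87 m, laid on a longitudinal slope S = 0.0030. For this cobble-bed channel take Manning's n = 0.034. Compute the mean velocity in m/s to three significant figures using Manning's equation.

1.44 m/s

A = z·y² = 2.1×1.87² = 7.343 m²
P = 2y√(1+z²) = 2×1.87×√(1+2.1²) = 8.699 m
R = A/P = 7.343/8.699 = 0.8442 m
Q = (1/n)·A·R^(2/3)·S^(1/2) = (1/0.034) × 7.343 × 0.8442^(2/3) × 0.0030^(1/2) = 10.57 m³/s
V = Q/A = 10.57/7.343 = 1.439 m/s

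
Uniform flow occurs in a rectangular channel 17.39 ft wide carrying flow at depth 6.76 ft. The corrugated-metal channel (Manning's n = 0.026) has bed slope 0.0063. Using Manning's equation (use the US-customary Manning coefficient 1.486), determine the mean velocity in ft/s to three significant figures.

11.1 ft/s

A = b·y = 17.39 × 6.76 = 117.6 ft²
P = b + 2y = 17.39 + 2×6.76 = 30.91 ft
R = A/P = 117.6/30.91 = 3.803 ft
Q = (1.486/n)·A·R^(2/3)·S^(1/2) = (1.486/0.026) × 117.6 × 3.803^(2/3) × 0.0063^(1/2) = 1299 ft³/s
V = Q/A = 1299/117.6 = 11.05 ft/s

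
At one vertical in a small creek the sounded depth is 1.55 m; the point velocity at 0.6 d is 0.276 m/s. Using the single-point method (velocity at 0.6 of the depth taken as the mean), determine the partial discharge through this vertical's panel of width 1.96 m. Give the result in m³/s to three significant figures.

v̄ = v₀.₆ = 0.276 m/s
q = v̄ × d × w = 0.2760 × 1.55 × 1.96 = 0.8385 m³/s

0.838 m³/s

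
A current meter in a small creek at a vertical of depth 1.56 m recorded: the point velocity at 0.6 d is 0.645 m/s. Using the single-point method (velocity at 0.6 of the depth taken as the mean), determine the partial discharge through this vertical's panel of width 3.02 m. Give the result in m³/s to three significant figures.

v̄ = v₀.₆ = 0.645 m/s
q = v̄ × d × w = 0.6450 × 1.56 × 3.02 = 3.039 m³/s

3.04 m³/s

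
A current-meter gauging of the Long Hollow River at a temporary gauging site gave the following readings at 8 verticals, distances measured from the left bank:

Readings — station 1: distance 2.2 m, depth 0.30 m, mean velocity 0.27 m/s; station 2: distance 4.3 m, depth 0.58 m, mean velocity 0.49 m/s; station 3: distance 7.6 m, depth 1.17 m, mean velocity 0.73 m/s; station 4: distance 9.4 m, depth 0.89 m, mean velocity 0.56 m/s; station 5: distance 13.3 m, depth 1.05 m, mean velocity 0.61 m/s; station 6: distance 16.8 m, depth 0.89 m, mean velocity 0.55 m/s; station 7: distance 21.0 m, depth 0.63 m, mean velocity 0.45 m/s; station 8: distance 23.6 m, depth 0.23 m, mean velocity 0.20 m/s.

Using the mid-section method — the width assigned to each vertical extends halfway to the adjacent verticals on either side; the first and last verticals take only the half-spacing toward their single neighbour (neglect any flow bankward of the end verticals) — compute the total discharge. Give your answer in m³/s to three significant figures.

9.73 m³/s

w_1 = (4.3 − 2.2)/2 = 1.05 m; q_1 = 0.27 × 0.30 × 1.05 = 0.08505 m³/s
w_2 = (7.6 − 2.2)/2 = 2.7 m; q_2 = 0.49 × 0.58 × 2.7 = 0.7673 m³/s
w_3 = (9.4 − 4.3)/2 = 2.55 m; q_3 = 0.73 × 1.17 × 2.55 = 2.178 m³/s
w_4 = (13.3 − 7.6)/2 = 2.85 m; q_4 = 0.56 × 0.89 × 2.85 = 1.420 m³/s
w_5 = (16.8 − 9.4)/2 = 3.7 m; q_5 = 0.61 × 1.05 × 3.7 = 2.370 m³/s
w_6 = (21.0 − 13.3)/2 = 3.85 m; q_6 = 0.55 × 0.89 × 3.85 = 1.885 m³/s
w_7 = (23.6 − 16.8)/2 = 3.4 m; q_7 = 0.45 × 0.63 × 3.4 = 0.9639 m³/s
w_8 = (23.6 − 21.0)/2 = 1.3 m; q_8 = 0.20 × 0.23 × 1.3 = 0.05980 m³/s
Q = Σ qᵢ = 9.729 m³/s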